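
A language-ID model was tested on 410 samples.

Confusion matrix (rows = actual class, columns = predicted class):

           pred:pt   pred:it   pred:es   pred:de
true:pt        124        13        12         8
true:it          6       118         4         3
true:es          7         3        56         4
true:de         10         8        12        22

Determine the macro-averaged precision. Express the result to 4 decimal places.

0.7339

Per-class precision (TP/(TP+FP)):
  pt: TP=124, FP=6+7+10=23 → 124/147 = 0.84354
  it: TP=118, FP=13+3+8=24 → 118/142 = 0.83099
  es: TP=56, FP=12+4+12=28 → 56/84 = 0.66667
  de: TP=22, FP=8+3+4=15 → 22/37 = 0.59459
Macro-precision = mean = (0.84354 + 0.83099 + 0.66667 + 0.59459) / 4 = 0.7339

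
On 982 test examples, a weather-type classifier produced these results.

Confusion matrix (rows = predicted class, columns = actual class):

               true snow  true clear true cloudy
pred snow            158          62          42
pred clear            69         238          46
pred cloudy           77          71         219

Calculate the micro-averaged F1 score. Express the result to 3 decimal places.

0.626

Micro-averaging pools counts across classes: ΣTP=615, ΣFP=367, ΣFN=367.
Micro-F1 score = 2·TP/(2·TP+FP+FN) on pooled counts = 0.626 (equals overall accuracy in single-label multiclass).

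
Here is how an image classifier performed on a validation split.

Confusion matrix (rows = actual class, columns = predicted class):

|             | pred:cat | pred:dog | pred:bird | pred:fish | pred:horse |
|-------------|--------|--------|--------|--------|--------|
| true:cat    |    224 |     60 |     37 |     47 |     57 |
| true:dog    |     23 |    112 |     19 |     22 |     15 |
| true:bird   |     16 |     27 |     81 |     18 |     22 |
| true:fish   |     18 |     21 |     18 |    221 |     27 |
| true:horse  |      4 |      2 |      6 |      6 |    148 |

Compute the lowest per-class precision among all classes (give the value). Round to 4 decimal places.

Per-class precision (TP/(TP+FP)):
  cat: TP=224, FP=23+16+18+4=61 → 224/285 = 0.78596
  dog: TP=112, FP=60+27+21+2=110 → 112/222 = 0.50450
  bird: TP=81, FP=37+19+18+6=80 → 81/161 = 0.50311
  fish: TP=221, FP=47+22+18+6=93 → 221/314 = 0.70382
  horse: TP=148, FP=57+15+22+27=121 → 148/269 = 0.55019
Lowest is class 'bird' with precision = 0.5031.

0.5031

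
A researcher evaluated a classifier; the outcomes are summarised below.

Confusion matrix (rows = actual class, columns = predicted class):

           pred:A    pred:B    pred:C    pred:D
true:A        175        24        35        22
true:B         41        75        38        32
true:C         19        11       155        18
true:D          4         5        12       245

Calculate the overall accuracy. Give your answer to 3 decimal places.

0.714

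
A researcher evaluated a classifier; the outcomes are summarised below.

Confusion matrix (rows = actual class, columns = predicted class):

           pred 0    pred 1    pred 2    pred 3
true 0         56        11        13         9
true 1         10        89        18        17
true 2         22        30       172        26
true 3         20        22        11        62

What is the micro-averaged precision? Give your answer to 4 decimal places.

0.6446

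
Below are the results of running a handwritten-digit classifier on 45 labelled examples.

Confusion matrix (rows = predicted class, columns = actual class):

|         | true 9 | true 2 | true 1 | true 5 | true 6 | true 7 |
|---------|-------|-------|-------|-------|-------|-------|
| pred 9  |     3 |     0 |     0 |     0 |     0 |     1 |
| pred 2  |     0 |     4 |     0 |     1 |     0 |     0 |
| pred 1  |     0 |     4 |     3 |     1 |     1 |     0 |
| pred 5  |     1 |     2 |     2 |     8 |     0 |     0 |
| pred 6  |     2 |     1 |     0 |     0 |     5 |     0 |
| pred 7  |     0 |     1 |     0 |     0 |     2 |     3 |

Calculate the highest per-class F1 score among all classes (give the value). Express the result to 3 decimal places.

0.696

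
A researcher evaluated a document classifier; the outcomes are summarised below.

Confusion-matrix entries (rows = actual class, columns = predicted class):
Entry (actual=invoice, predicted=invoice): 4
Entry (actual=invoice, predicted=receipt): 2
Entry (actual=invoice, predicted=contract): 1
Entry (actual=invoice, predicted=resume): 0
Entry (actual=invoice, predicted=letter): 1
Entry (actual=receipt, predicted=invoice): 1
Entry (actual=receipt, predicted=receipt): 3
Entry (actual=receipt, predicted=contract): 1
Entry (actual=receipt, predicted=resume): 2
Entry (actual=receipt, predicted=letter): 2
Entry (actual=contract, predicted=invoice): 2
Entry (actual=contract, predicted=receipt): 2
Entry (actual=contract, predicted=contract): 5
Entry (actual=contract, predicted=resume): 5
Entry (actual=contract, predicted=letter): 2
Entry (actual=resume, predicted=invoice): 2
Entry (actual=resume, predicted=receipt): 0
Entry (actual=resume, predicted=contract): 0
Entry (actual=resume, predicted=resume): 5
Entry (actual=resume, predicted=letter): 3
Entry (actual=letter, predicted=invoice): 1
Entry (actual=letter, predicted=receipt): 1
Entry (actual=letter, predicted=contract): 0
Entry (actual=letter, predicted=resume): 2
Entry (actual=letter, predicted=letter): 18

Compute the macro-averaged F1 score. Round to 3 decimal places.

Per-class F1 score (2·TP/(2·TP+FP+FN)):
  invoice: TP=4, FP=1+2+2+1=6, FN=2+1+0+1=4 → 8/18 = 0.4444
  receipt: TP=3, FP=2+2+0+1=5, FN=1+1+2+2=6 → 6/17 = 0.3529
  contract: TP=5, FP=1+1+0+0=2, FN=2+2+5+2=11 → 10/23 = 0.4348
  resume: TP=5, FP=0+2+5+2=9, FN=2+0+0+3=5 → 10/24 = 0.4167
  letter: TP=18, FP=1+2+2+3=8, FN=1+1+0+2=4 → 36/48 = 0.7500
Macro-F1 score = mean = (0.4444 + 0.3529 + 0.4348 + 0.4167 + 0.7500) / 5 = 0.480

0.480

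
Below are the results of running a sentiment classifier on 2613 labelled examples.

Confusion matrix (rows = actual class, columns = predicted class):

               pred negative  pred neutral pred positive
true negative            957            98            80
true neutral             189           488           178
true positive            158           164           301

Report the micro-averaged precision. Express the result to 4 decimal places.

0.6682

Micro-averaging pools counts across classes: ΣTP=1746, ΣFP=867, ΣFN=867.
Micro-precision = TP/(TP+FP) on pooled counts = 0.6682 (equals overall accuracy in single-label multiclass).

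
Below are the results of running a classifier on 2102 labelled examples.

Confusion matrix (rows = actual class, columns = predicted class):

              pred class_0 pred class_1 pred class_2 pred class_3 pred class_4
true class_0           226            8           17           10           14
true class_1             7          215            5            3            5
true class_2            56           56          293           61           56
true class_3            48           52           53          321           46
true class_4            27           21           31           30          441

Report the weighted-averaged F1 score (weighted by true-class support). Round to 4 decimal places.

0.7080

Per-class F1 score (2·TP/(2·TP+FP+FN)):
  class_0: TP=226, FP=7+56+48+27=138, FN=8+17+10+14=49 → 452/639 = 0.70736
  class_1: TP=215, FP=8+56+52+21=137, FN=7+5+3+5=20 → 430/587 = 0.73254
  class_2: TP=293, FP=17+5+53+31=106, FN=56+56+61+56=229 → 586/921 = 0.63626
  class_3: TP=321, FP=10+3+61+30=104, FN=48+52+53+46=199 → 642/945 = 0.67937
  class_4: TP=441, FP=14+5+56+46=121, FN=27+21+31+30=109 → 882/1112 = 0.79317
Weighted-F1 score = Σ (supportᵢ/N)·F1 scoreᵢ with N=2102: (275/2102)·0.70736 + (235/2102)·0.73254 + (522/2102)·0.63626 + (520/2102)·0.67937 + (550/2102)·0.79317 = 0.7080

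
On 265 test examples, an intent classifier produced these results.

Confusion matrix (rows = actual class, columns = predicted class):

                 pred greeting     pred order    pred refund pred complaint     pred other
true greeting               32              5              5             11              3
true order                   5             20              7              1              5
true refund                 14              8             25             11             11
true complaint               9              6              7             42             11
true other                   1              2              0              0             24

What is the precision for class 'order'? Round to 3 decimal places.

Take TP from the diagonal, FP from the rest of the 'order' prediction marginal, FN from the rest of the 'order' actual marginal.
precision = TP/(TP+FP).
order: TP=20, FP=5+8+6+2=21 → 20/41 = 0.4878

0.488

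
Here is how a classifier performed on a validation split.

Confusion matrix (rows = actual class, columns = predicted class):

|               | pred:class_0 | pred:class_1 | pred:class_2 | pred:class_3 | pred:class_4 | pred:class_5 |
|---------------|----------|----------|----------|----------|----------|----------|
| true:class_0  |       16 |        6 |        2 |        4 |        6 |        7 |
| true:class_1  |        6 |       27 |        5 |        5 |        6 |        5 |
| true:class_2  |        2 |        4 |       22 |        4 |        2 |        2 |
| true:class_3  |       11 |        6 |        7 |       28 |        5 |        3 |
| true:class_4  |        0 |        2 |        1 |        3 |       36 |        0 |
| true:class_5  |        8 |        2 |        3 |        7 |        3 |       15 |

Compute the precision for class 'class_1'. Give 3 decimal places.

0.574

precision = TP/(TP+FP).
class_1: TP=27, FP=6+4+6+2+2=20 → 27/47 = 0.5745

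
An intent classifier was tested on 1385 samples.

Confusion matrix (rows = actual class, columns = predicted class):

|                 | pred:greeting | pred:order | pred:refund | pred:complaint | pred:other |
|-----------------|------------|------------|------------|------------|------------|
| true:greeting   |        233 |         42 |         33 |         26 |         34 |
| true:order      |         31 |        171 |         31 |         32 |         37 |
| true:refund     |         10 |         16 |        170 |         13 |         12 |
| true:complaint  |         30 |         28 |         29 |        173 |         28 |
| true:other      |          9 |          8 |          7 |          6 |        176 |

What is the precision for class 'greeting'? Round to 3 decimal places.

One-vs-rest for 'greeting': TP = diagonal; FP = other classes predicted 'greeting'; FN = 'greeting' predicted as other.
precision = TP/(TP+FP).
greeting: TP=233, FP=31+10+30+9=80 → 233/313 = 0.7444

0.744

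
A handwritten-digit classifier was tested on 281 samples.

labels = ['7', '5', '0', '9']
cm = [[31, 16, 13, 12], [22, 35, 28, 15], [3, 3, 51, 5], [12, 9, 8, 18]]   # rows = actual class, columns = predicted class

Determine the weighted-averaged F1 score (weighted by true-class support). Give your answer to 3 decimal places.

0.467

Per-class F1 score (2·TP/(2·TP+FP+FN)):
  7: TP=31, FP=22+3+12=37, FN=16+13+12=41 → 62/140 = 0.4429
  5: TP=35, FP=16+3+9=28, FN=22+28+15=65 → 70/163 = 0.4294
  0: TP=51, FP=13+28+8=49, FN=3+3+5=11 → 102/162 = 0.6296
  9: TP=18, FP=12+15+5=32, FN=12+9+8=29 → 36/97 = 0.3711
Weighted-F1 score = Σ (supportᵢ/N)·F1 scoreᵢ with N=281: (72/281)·0.4429 + (100/281)·0.4294 + (62/281)·0.6296 + (47/281)·0.3711 = 0.467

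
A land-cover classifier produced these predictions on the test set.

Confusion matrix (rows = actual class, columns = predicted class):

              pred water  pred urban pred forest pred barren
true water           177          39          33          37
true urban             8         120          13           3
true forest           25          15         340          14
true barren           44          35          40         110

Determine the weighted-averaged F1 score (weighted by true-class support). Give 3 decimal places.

0.703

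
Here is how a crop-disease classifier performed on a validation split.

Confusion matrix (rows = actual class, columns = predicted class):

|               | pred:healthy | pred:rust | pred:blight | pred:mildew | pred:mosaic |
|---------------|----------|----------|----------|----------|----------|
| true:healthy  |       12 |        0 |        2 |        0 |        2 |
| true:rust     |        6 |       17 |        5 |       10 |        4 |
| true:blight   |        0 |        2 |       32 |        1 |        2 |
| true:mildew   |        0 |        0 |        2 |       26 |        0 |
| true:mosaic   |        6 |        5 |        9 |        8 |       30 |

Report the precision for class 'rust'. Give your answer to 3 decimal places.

0.708

One-vs-rest for 'rust': TP = diagonal; FP = other classes predicted 'rust'; FN = 'rust' predicted as other.
precision = TP/(TP+FP).
rust: TP=17, FP=0+2+0+5=7 → 17/24 = 0.7083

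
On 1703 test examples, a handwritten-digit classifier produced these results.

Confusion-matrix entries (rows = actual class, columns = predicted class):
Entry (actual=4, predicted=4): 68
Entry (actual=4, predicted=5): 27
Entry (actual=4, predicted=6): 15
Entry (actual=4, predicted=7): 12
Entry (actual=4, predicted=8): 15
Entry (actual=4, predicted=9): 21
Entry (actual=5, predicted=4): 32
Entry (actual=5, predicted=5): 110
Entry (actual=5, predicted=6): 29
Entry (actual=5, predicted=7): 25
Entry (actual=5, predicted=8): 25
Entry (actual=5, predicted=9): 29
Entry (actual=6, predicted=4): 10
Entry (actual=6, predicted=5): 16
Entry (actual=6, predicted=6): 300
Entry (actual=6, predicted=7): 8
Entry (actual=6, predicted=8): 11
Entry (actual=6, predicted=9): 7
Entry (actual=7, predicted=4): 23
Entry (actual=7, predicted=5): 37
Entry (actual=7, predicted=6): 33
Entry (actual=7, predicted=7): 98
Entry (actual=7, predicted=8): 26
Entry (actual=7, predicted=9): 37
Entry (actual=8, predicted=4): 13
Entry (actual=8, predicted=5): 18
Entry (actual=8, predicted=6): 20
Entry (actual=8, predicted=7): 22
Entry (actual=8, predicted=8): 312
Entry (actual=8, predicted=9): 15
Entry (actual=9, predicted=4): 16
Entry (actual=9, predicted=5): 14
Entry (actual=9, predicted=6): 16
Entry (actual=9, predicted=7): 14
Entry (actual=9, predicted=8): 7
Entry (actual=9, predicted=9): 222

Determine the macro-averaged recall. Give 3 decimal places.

0.609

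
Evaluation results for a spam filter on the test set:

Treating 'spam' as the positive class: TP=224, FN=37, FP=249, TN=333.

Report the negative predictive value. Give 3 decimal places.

0.900

NPV = TN/(TN+FN) = 333/(333+37) = 0.900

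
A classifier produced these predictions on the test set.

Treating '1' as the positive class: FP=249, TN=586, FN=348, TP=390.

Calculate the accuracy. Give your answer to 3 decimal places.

Accuracy = (TP+TN)/N = (390+586)/1573 = 0.620

0.620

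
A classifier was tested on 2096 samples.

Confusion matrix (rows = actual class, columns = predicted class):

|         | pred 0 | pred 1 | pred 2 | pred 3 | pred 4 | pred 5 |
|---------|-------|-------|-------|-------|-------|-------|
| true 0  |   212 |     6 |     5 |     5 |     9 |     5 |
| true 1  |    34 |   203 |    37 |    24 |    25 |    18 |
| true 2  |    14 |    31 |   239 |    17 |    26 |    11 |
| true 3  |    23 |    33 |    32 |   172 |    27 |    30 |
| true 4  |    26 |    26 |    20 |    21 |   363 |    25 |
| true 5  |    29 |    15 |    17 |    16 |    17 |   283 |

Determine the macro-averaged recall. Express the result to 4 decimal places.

Per-class recall (TP/(TP+FN)):
  0: TP=212, FN=6+5+5+9+5=30 → 212/242 = 0.87603
  1: TP=203, FN=34+37+24+25+18=138 → 203/341 = 0.59531
  2: TP=239, FN=14+31+17+26+11=99 → 239/338 = 0.70710
  3: TP=172, FN=23+33+32+27+30=145 → 172/317 = 0.54259
  4: TP=363, FN=26+26+20+21+25=118 → 363/481 = 0.75468
  5: TP=283, FN=29+15+17+16+17=94 → 283/377 = 0.75066
Macro-recall = mean = (0.87603 + 0.59531 + 0.70710 + 0.54259 + 0.75468 + 0.75066) / 6 = 0.7044

0.7044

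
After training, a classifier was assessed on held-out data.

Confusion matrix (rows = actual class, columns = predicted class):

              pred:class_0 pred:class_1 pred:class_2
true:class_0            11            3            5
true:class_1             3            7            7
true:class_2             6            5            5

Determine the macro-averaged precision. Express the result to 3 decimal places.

Per-class precision (TP/(TP+FP)):
  class_0: TP=11, FP=3+6=9 → 11/20 = 0.5500
  class_1: TP=7, FP=3+5=8 → 7/15 = 0.4667
  class_2: TP=5, FP=5+7=12 → 5/17 = 0.2941
Macro-precision = mean = (0.5500 + 0.4667 + 0.2941) / 3 = 0.437

0.437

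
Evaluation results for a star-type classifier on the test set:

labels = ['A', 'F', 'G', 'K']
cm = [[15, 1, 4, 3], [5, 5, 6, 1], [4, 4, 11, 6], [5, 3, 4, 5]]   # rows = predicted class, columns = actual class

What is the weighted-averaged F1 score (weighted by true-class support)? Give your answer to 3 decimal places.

Per-class F1 score (2·TP/(2·TP+FP+FN)):
  A: TP=15, FP=1+4+3=8, FN=5+4+5=14 → 30/52 = 0.5769
  F: TP=5, FP=5+6+1=12, FN=1+4+3=8 → 10/30 = 0.3333
  G: TP=11, FP=4+4+6=14, FN=4+6+4=14 → 22/50 = 0.4400
  K: TP=5, FP=5+3+4=12, FN=3+1+6=10 → 10/32 = 0.3125
Weighted-F1 score = Σ (supportᵢ/N)·F1 scoreᵢ with N=82: (29/82)·0.5769 + (13/82)·0.3333 + (25/82)·0.4400 + (15/82)·0.3125 = 0.448

0.448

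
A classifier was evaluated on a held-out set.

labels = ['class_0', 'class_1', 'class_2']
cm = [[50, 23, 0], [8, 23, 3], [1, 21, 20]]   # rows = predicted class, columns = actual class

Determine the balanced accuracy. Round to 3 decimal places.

0.687

Balanced accuracy = mean of per-class recall.
  class_0: recall = 50/59 = 0.8475
  class_1: recall = 23/67 = 0.3433
  class_2: recall = 20/23 = 0.8696
Mean = (0.8475 + 0.3433 + 0.8696) / 3 = 0.687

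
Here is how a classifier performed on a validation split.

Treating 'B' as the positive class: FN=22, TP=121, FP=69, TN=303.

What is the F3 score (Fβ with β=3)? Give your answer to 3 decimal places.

Fβ = (1+β²)·TP / ((1+β²)·TP + β²·FN + FP), with β²=9
= 10·121 / (10·121 + 9·22 + 69) = 0.819

0.819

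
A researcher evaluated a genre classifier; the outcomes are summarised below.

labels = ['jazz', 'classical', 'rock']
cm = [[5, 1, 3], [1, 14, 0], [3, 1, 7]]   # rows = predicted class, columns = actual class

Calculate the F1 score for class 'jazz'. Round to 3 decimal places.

F1 score = 2·TP/(2·TP+FP+FN).
jazz: TP=5, FP=1+3=4, FN=1+3=4 → 10/18 = 0.5556

0.556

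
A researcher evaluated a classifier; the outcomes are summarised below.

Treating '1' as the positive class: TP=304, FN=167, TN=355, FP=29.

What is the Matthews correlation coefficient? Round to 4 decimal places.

MCC = (TP·TN − FP·FN) / √((TP+FP)(TP+FN)(TN+FP)(TN+FN))
Numerator = 304·355 − 29·167 = 103077
Denominator = √(333·471·384·522) = √31438865664 = 177310.0834
MCC = 103077 / 177310.0834 = 0.5813

0.5813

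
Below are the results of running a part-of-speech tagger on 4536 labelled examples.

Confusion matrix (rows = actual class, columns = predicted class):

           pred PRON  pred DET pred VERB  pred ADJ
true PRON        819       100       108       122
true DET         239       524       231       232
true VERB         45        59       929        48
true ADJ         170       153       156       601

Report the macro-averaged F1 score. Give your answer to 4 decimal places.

0.6258

Per-class F1 score (2·TP/(2·TP+FP+FN)):
  PRON: TP=819, FP=239+45+170=454, FN=100+108+122=330 → 1638/2422 = 0.67630
  DET: TP=524, FP=100+59+153=312, FN=239+231+232=702 → 1048/2062 = 0.50824
  VERB: TP=929, FP=108+231+156=495, FN=45+59+48=152 → 1858/2505 = 0.74172
  ADJ: TP=601, FP=122+232+48=402, FN=170+153+156=479 → 1202/2083 = 0.57705
Macro-F1 score = mean = (0.67630 + 0.50824 + 0.74172 + 0.57705) / 4 = 0.6258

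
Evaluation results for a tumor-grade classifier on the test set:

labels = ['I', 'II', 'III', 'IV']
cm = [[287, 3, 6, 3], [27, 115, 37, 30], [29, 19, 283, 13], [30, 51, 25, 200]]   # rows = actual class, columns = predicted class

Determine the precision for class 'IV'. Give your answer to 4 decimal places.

0.8130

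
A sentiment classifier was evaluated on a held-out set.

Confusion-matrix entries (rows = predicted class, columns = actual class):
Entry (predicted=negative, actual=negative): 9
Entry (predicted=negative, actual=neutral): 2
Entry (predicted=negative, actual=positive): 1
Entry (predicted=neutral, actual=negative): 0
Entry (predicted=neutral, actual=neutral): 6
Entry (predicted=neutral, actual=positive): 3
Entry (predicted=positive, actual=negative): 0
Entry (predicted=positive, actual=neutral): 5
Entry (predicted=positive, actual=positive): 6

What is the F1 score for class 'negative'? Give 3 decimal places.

One-vs-rest for 'negative': TP = diagonal; FP = other classes predicted 'negative'; FN = 'negative' predicted as other.
F1 score = 2·TP/(2·TP+FP+FN).
negative: TP=9, FP=2+1=3, FN=0+0=0 → 18/21 = 0.8571

0.857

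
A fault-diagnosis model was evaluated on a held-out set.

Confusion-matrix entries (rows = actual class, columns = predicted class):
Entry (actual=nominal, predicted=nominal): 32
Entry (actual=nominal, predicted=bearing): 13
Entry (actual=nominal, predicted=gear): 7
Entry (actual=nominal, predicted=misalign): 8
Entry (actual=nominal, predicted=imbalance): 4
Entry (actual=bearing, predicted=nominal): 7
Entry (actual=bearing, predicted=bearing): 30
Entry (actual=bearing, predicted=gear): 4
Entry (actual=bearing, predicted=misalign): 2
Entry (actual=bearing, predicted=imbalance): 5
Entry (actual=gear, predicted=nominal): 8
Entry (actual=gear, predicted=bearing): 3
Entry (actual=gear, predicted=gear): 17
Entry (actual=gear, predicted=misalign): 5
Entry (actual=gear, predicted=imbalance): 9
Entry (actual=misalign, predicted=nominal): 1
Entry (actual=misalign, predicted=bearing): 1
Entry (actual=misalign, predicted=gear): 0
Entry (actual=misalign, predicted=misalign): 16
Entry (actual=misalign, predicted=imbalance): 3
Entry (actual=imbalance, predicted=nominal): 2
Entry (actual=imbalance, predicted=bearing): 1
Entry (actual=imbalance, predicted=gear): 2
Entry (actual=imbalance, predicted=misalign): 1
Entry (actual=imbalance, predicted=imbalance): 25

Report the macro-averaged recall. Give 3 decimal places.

0.620

Per-class recall (TP/(TP+FN)):
  nominal: TP=32, FN=13+7+8+4=32 → 32/64 = 0.5000
  bearing: TP=30, FN=7+4+2+5=18 → 30/48 = 0.6250
  gear: TP=17, FN=8+3+5+9=25 → 17/42 = 0.4048
  misalign: TP=16, FN=1+1+0+3=5 → 16/21 = 0.7619
  imbalance: TP=25, FN=2+1+2+1=6 → 25/31 = 0.8065
Macro-recall = mean = (0.5000 + 0.6250 + 0.4048 + 0.7619 + 0.8065) / 5 = 0.620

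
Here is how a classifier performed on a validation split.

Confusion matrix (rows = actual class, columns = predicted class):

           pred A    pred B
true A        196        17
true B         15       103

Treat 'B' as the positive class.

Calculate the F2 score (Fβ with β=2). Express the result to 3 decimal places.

Fβ = (1+β²)·TP / ((1+β²)·TP + β²·FN + FP), with β²=4
= 5·103 / (5·103 + 4·15 + 17) = 0.870

0.870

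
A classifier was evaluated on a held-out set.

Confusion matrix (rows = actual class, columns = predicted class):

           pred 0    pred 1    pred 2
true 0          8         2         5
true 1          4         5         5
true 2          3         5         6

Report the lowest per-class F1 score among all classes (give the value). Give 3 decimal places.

0.385

Per-class F1 score (2·TP/(2·TP+FP+FN)):
  0: TP=8, FP=4+3=7, FN=2+5=7 → 16/30 = 0.5333
  1: TP=5, FP=2+5=7, FN=4+5=9 → 10/26 = 0.3846
  2: TP=6, FP=5+5=10, FN=3+5=8 → 12/30 = 0.4000
Lowest is class '1' with F1 score = 0.385.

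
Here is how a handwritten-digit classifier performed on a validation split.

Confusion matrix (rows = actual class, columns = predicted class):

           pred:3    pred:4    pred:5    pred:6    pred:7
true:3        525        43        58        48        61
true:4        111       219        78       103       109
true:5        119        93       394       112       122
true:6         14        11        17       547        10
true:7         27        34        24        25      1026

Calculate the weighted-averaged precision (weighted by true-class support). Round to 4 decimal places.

Per-class precision (TP/(TP+FP)):
  3: TP=525, FP=111+119+14+27=271 → 525/796 = 0.65955
  4: TP=219, FP=43+93+11+34=181 → 219/400 = 0.54750
  5: TP=394, FP=58+78+17+24=177 → 394/571 = 0.69002
  6: TP=547, FP=48+103+112+25=288 → 547/835 = 0.65509
  7: TP=1026, FP=61+109+122+10=302 → 1026/1328 = 0.77259
Weighted-precision = Σ (supportᵢ/N)·precisionᵢ with N=3930: (735/3930)·0.65955 + (620/3930)·0.54750 + (840/3930)·0.69002 + (599/3930)·0.65509 + (1136/3930)·0.77259 = 0.6804

0.6804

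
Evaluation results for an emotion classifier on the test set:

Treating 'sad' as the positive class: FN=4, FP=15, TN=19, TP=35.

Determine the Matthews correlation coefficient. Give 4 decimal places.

MCC = (TP·TN − FP·FN) / √((TP+FP)(TP+FN)(TN+FP)(TN+FN))
Numerator = 35·19 − 15·4 = 605
Denominator = √(50·39·34·23) = √1524900 = 1234.8684
MCC = 605 / 1234.8684 = 0.4899

0.4899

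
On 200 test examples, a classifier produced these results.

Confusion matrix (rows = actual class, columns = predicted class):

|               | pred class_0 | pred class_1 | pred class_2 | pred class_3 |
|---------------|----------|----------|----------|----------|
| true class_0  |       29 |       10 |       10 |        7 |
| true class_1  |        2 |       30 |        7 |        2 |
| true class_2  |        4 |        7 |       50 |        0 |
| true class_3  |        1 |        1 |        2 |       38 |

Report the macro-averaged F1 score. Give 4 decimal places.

0.7319

Per-class F1 score (2·TP/(2·TP+FP+FN)):
  class_0: TP=29, FP=2+4+1=7, FN=10+10+7=27 → 58/92 = 0.63043
  class_1: TP=30, FP=10+7+1=18, FN=2+7+2=11 → 60/89 = 0.67416
  class_2: TP=50, FP=10+7+2=19, FN=4+7+0=11 → 100/130 = 0.76923
  class_3: TP=38, FP=7+2+0=9, FN=1+1+2=4 → 76/89 = 0.85393
Macro-F1 score = mean = (0.63043 + 0.67416 + 0.76923 + 0.85393) / 4 = 0.7319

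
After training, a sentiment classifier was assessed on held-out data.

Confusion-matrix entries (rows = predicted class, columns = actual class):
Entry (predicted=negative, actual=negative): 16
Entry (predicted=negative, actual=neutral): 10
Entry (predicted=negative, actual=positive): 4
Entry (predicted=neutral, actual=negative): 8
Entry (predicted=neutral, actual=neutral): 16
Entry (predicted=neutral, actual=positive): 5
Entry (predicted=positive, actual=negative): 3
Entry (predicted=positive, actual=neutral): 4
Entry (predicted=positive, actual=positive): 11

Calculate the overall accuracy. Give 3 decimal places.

Accuracy = trace / total = (16+16+11=43) / 77 = 43/77 = 0.558

0.558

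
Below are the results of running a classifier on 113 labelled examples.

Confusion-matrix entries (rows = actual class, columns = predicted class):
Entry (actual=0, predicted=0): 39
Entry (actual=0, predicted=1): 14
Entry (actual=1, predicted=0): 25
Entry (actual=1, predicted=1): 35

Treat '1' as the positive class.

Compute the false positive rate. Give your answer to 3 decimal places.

FPR = FP/(FP+TN) = 14/(14+39) = 0.264

0.264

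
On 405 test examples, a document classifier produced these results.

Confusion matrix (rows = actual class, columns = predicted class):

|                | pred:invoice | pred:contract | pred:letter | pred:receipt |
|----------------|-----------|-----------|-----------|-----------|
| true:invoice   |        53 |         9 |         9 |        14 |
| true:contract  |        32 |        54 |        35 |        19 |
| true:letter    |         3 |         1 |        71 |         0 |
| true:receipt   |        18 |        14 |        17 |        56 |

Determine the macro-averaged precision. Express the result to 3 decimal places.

0.590

Per-class precision (TP/(TP+FP)):
  invoice: TP=53, FP=32+3+18=53 → 53/106 = 0.5000
  contract: TP=54, FP=9+1+14=24 → 54/78 = 0.6923
  letter: TP=71, FP=9+35+17=61 → 71/132 = 0.5379
  receipt: TP=56, FP=14+19+0=33 → 56/89 = 0.6292
Macro-precision = mean = (0.5000 + 0.6923 + 0.5379 + 0.6292) / 4 = 0.590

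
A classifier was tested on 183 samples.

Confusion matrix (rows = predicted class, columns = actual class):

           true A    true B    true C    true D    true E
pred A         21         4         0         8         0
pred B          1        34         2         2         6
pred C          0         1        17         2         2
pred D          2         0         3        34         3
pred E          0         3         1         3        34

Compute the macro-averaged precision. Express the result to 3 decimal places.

0.761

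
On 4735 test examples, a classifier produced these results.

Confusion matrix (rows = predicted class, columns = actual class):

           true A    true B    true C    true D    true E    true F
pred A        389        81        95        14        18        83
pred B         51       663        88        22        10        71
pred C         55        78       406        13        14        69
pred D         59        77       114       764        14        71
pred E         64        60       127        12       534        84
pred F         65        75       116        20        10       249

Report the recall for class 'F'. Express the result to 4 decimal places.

0.3971

Treat 'F' as positive and all other classes as negative.
recall = TP/(TP+FN).
F: TP=249, FN=83+71+69+71+84=378 → 249/627 = 0.39713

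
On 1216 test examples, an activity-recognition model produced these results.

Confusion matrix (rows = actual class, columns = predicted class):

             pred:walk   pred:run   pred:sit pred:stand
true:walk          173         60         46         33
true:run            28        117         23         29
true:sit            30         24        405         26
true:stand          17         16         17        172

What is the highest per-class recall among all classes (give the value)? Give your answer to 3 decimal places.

Per-class recall (TP/(TP+FN)):
  walk: TP=173, FN=60+46+33=139 → 173/312 = 0.5545
  run: TP=117, FN=28+23+29=80 → 117/197 = 0.5939
  sit: TP=405, FN=30+24+26=80 → 405/485 = 0.8351
  stand: TP=172, FN=17+16+17=50 → 172/222 = 0.7748
Highest is class 'sit' with recall = 0.835.

0.835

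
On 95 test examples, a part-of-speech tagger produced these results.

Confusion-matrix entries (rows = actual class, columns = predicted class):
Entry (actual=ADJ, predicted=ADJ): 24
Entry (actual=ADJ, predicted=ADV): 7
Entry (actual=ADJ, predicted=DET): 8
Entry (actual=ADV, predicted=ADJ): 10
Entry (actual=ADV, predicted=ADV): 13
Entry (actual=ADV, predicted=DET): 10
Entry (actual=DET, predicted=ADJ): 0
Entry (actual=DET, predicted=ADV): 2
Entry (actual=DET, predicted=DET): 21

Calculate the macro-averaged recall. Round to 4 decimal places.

Per-class recall (TP/(TP+FN)):
  ADJ: TP=24, FN=7+8=15 → 24/39 = 0.61538
  ADV: TP=13, FN=10+10=20 → 13/33 = 0.39394
  DET: TP=21, FN=0+2=2 → 21/23 = 0.91304
Macro-recall = mean = (0.61538 + 0.39394 + 0.91304) / 3 = 0.6408

0.6408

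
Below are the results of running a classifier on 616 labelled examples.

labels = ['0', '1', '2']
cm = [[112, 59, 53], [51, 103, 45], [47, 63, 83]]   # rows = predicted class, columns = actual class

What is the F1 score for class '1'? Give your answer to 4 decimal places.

Treat '1' as positive and all other classes as negative.
F1 score = 2·TP/(2·TP+FP+FN).
1: TP=103, FP=51+45=96, FN=59+63=122 → 206/424 = 0.48585

0.4858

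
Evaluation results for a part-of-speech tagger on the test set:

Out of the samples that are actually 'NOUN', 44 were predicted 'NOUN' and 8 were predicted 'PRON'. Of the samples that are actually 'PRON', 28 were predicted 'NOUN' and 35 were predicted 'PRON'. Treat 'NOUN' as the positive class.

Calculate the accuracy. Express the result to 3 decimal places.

0.687

Accuracy = (TP+TN)/N = (44+35)/115 = 0.687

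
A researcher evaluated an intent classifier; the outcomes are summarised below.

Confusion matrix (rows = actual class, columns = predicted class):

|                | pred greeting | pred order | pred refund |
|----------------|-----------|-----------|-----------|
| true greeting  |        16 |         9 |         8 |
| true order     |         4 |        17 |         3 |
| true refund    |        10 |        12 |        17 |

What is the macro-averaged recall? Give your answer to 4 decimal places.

0.5430

Per-class recall (TP/(TP+FN)):
  greeting: TP=16, FN=9+8=17 → 16/33 = 0.48485
  order: TP=17, FN=4+3=7 → 17/24 = 0.70833
  refund: TP=17, FN=10+12=22 → 17/39 = 0.43590
Macro-recall = mean = (0.48485 + 0.70833 + 0.43590) / 3 = 0.5430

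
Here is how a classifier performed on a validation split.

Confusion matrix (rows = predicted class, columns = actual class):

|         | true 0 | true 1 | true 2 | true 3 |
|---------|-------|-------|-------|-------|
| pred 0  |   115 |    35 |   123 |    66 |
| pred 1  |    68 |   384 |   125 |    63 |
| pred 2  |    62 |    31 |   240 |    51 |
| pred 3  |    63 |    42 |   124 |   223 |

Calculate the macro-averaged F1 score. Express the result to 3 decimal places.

0.509

Per-class F1 score (2·TP/(2·TP+FP+FN)):
  0: TP=115, FP=35+123+66=224, FN=68+62+63=193 → 230/647 = 0.3555
  1: TP=384, FP=68+125+63=256, FN=35+31+42=108 → 768/1132 = 0.6784
  2: TP=240, FP=62+31+51=144, FN=123+125+124=372 → 480/996 = 0.4819
  3: TP=223, FP=63+42+124=229, FN=66+63+51=180 → 446/855 = 0.5216
Macro-F1 score = mean = (0.3555 + 0.6784 + 0.4819 + 0.5216) / 4 = 0.509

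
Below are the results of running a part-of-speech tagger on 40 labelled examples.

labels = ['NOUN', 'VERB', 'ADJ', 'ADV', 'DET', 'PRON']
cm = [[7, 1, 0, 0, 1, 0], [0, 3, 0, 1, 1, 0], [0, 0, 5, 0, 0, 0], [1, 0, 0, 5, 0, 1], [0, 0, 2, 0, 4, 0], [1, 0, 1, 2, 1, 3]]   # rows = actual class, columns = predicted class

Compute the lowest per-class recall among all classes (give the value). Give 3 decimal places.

Per-class recall (TP/(TP+FN)):
  NOUN: TP=7, FN=1+0+0+1+0=2 → 7/9 = 0.7778
  VERB: TP=3, FN=0+0+1+1+0=2 → 3/5 = 0.6000
  ADJ: TP=5, FN=0+0+0+0+0=0 → 5/5 = 1.0000
  ADV: TP=5, FN=1+0+0+0+1=2 → 5/7 = 0.7143
  DET: TP=4, FN=0+0+2+0+0=2 → 4/6 = 0.6667
  PRON: TP=3, FN=1+0+1+2+1=5 → 3/8 = 0.3750
Lowest is class 'PRON' with recall = 0.375.

0.375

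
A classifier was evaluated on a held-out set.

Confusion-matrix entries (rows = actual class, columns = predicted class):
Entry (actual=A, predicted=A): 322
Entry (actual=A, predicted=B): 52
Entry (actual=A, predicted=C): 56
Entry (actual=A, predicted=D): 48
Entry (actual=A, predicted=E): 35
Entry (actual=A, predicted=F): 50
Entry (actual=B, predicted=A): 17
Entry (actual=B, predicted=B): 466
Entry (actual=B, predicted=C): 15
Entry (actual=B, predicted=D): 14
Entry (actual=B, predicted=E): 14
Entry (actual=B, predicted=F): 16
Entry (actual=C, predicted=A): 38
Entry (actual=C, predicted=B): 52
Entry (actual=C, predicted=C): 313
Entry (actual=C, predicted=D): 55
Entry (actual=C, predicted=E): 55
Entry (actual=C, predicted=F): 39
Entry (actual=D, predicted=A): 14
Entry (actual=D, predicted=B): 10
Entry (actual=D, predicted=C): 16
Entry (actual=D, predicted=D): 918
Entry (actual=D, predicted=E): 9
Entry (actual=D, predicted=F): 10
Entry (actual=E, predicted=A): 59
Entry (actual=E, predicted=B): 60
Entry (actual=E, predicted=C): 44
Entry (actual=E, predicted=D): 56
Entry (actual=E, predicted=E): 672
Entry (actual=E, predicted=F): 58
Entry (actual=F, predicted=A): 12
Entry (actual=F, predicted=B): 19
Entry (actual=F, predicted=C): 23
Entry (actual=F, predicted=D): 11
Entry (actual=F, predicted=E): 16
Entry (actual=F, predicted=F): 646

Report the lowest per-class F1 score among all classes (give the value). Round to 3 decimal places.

0.614

Per-class F1 score (2·TP/(2·TP+FP+FN)):
  A: TP=322, FP=17+38+14+59+12=140, FN=52+56+48+35+50=241 → 644/1025 = 0.6283
  B: TP=466, FP=52+52+10+60+19=193, FN=17+15+14+14+16=76 → 932/1201 = 0.7760
  C: TP=313, FP=56+15+16+44+23=154, FN=38+52+55+55+39=239 → 626/1019 = 0.6143
  D: TP=918, FP=48+14+55+56+11=184, FN=14+10+16+9+10=59 → 1836/2079 = 0.8831
  E: TP=672, FP=35+14+55+9+16=129, FN=59+60+44+56+58=277 → 1344/1750 = 0.7680
  F: TP=646, FP=50+16+39+10+58=173, FN=12+19+23+11+16=81 → 1292/1546 = 0.8357
Lowest is class 'C' with F1 score = 0.614.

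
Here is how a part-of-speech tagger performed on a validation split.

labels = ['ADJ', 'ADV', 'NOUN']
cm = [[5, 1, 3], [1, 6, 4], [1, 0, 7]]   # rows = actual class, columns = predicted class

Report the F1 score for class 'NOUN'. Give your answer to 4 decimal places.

One-vs-rest for 'NOUN': TP = diagonal; FP = other classes predicted 'NOUN'; FN = 'NOUN' predicted as other.
F1 score = 2·TP/(2·TP+FP+FN).
NOUN: TP=7, FP=3+4=7, FN=1+0=1 → 14/22 = 0.63636

0.6364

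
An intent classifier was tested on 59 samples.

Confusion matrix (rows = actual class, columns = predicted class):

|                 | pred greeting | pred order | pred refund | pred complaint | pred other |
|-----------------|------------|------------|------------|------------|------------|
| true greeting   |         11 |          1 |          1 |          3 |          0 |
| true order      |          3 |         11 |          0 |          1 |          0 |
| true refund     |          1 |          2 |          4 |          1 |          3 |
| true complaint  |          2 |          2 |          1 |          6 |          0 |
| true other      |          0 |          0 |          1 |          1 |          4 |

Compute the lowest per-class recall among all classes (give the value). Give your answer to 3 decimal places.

0.364

Per-class recall (TP/(TP+FN)):
  greeting: TP=11, FN=1+1+3+0=5 → 11/16 = 0.6875
  order: TP=11, FN=3+0+1+0=4 → 11/15 = 0.7333
  refund: TP=4, FN=1+2+1+3=7 → 4/11 = 0.3636
  complaint: TP=6, FN=2+2+1+0=5 → 6/11 = 0.5455
  other: TP=4, FN=0+0+1+1=2 → 4/6 = 0.6667
Lowest is class 'refund' with recall = 0.364.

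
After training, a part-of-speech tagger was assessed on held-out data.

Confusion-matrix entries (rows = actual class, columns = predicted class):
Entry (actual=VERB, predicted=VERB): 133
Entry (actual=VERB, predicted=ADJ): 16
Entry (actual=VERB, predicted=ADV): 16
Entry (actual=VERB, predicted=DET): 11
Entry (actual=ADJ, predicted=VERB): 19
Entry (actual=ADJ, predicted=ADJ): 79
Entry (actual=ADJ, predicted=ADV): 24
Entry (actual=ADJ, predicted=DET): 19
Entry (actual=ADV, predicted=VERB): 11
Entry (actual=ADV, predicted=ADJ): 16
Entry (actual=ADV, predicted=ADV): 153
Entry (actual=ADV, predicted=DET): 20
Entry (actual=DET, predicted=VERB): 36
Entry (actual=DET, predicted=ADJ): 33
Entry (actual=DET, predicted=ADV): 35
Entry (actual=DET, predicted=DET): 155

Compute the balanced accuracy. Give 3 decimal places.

0.670

Balanced accuracy = mean of per-class recall.
  VERB: recall = 133/176 = 0.7557
  ADJ: recall = 79/141 = 0.5603
  ADV: recall = 153/200 = 0.7650
  DET: recall = 155/259 = 0.5985
Mean = (0.7557 + 0.5603 + 0.7650 + 0.5985) / 4 = 0.670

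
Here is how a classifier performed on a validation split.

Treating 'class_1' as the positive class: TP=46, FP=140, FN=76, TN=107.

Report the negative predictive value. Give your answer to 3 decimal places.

0.585

NPV = TN/(TN+FN) = 107/(107+76) = 0.585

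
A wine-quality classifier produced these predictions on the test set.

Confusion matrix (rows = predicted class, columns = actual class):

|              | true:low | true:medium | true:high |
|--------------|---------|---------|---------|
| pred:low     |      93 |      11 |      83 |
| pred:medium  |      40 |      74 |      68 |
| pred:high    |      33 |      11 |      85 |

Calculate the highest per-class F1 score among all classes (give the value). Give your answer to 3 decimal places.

0.532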